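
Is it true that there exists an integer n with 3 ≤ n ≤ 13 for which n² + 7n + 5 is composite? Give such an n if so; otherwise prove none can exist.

n = 10

At n = 10: 10² + 7·10 + 5 = 175 = 5·35, which is composite.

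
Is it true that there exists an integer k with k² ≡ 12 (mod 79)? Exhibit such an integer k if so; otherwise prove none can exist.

Apply Euler's criterion with the prime 79: 12 is a quadratic residue iff 12^39 ≡ 1 (mod 79), and a non-residue iff it is ≡ −1.
Repeated squaring mod 79: 12^2 = 144 ≡ 65; 12^4 ≡ 65² = 4225 ≡ 38; 12^8 ≡ 38² = 1444 ≡ 22; 12^16 ≡ 22² = 484 ≡ 10; 12^32 ≡ 10² = 100 ≡ 21.
Since 39 = 32 + 4 + 2 + 1, 12^39 ≡ 21 · 38 · 65 · 12; multiplying out mod 79: 21·38 = 798 ≡ 8, then 8·65 = 520 ≡ 46, then 46·12 = 552 ≡ 78. Thus 12^39 ≡ 78 ≡ −1 (mod 79).
By Euler's criterion 12 is a quadratic non-residue mod 79: no k satisfies k² ≡ 12 (mod 79).

There is no such integer.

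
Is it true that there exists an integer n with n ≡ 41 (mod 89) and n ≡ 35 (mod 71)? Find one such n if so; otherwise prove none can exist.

n = 4224

gcd(89, 71) = 1, so the Chinese Remainder Theorem guarantees exactly one residue class mod 6319 satisfying both.
Write n = 41 + 89t and require 41 + 89t ≡ 35 (mod 71), i.e. 89t ≡ 65 (mod 71).
89 ≡ 18 (mod 71), so this reads 18t ≡ 65 (mod 71). Since 18·4 = 72 = 1·71 + 1, the inverse of 18 mod 71 is 4.
Multiplying by 4: t ≡ 4·65 = 260 ≡ 47 (mod 71).
With t = 47: n = 41 + 89·47 = 4224.
Verify: 4224 = 47·89 + 41 and 4224 = 59·71 + 35. ✓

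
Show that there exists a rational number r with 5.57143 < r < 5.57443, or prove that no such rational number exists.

Multiplying by 54: 54·5.57143 = 300.85722 and 54·5.57443 = 301.01922, so the integer 301 lies strictly between them.
So r = 301/54 works: it is a ratio of integers, and dividing 54·5.57143 < 301 < 54·5.57443 through by 54 gives 5.57143 < 301/54 < 5.57443.

r = 301/54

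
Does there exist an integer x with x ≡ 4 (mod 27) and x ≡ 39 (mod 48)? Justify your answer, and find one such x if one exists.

No such integer exists.

gcd(27, 48) = 3. If x ≡ 4 (mod 27) and x ≡ 39 (mod 48), then x ≡ 4 (mod 3) and x ≡ 39 (mod 3).
But 4 mod 3 = 1 while 39 mod 3 = 0, a contradiction.
Hence the system has no solution.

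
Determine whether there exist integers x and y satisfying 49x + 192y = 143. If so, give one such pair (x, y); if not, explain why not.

49 and 192 are coprime, so 49x + 192y ranges over all of ℤ.
Run the Euclidean algorithm on 192 and 49: 192 = 3·49 + 45, 49 = 1·45 + 4, 45 = 11·4 + 1, 4 = 4·1 + 0.
Unwinding: 1 = 45 − 11·4 = 45 − 11·(49 − 1·45) = −11·49 + 12·45 = −11·49 + 12·(192 − 3·49) = 12·192 − 47·49, i.e. 49·(-47) + 192·12 = 1.
Times 143: 49·(-6721) + 192·1716 = 143, so (-6721, 1716) solves it.
Shifting by a multiple of (192, −49) keeps it a solution: x = -6721 + 36·192 = 191, y = 1716 − 36·49 = -48.
Check: 49·191 + 192·(-48) = 9359 − 9216 = 143. ✓

x = 191, y = -48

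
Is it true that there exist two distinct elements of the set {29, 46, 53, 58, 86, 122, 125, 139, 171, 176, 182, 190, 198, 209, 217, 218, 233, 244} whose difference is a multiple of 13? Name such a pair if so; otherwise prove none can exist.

Reduce each element mod 13: 29↦3, 46↦7, 53↦1, 58↦6, 86↦8, 122↦5, 125↦8, 139↦9, 171↦2, 176↦7, 182↦0, 190↦8, 198↦3, 209↦1, 217↦9, 218↦10, 233↦12, 244↦10. The residue 3 repeats (at 29 and 198), and 198 − 29 = 169 = 13·13.

The pair (29, 198) works.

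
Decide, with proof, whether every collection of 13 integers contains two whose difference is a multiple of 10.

Yes.

Each integer lies in one of the 10 residue classes modulo 10.
Placing 13 integers into 10 classes, some class receives at least two — say a and b.
Then a ≡ b (mod 10), i.e. 10 ∣ (a − b).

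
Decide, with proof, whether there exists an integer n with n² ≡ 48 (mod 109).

n = 22 works: 22² = 484, and 484 − 48 = 436 = 4·109.

n = 22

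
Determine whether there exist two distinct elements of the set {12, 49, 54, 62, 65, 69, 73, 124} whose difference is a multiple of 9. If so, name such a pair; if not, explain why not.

Residues mod 9: 12↦3, 49↦4, 54↦0, 62↦8, 65↦2, 69↦6, 73↦1, 124↦7.
No residue repeats among the 8 elements, so no pair has difference ≡ 0 (mod 9).

No such pair exists.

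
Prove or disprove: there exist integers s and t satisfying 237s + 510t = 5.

No such integers exist.

gcd(237, 510) = 3, so every integer of the form 237s + 510t is a multiple of 3.
However 5 leaves remainder 2 on division by 3.
Hence no integers s, t satisfy the equation.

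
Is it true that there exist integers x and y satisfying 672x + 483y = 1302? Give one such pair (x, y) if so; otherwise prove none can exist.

x = 12, y = -14

Since gcd(672, 483) = 21 and 1302 = 21·62, Bézout's identity guarantees a solution.
Dividing through by 21 reduces the equation to 32x + 23y = 62.
Euclidean algorithm: 32 = 1·23 + 9, 23 = 2·9 + 5, 9 = 1·5 + 4, 5 = 1·4 + 1, 4 = 4·1 + 0.
Unwinding: 1 = 5 − 1·4 = 5 − (9 − 1·5) = −9 + 2·5 = −9 + 2·(23 − 2·9) = 2·23 − 5·9 = 2·23 − 5·(32 − 1·23) = −5·32 + 7·23, i.e. 32·(-5) + 23·7 = 1.
Scaling by 62 gives the particular solution (x, y) = (-310, 434).
Shifting by a multiple of (23, −32) keeps it a solution: x = -310 + 14·23 = 12, y = 434 − 14·32 = -14.
Check: 672·12 + 483·(-14) = 8064 − 6762 = 1302. ✓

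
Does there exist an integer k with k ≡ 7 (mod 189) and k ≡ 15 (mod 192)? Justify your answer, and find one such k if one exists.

There is no such integer.

Reduce both congruences modulo 3, which divides 189 and 192: they say k ≡ 7 (mod 3) and k ≡ 15 (mod 3).
But 7 mod 3 = 1 while 15 mod 3 = 0, a contradiction.
So no integer satisfies both congruences.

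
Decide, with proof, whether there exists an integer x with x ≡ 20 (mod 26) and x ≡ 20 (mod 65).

x = 20

Here gcd(26, 65) = 13, and both 20 and 20 leave remainder 7 mod 13, so the system is consistent.
The smallest candidate x = 20 works directly: 20 ≡ 20 (mod 65).
Check: 20 mod 26 = 20, 20 mod 65 = 20. ✓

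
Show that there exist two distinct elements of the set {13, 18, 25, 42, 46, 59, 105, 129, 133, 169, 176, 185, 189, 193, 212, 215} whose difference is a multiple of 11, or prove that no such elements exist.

The pair (13, 46) works.

Both 13 and 46 leave remainder 2 on division by 11; their difference 33 = 3·11 is a multiple of 11.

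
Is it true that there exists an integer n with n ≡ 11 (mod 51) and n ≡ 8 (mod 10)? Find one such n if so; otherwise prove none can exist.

n = 368

gcd(51, 10) = 1, so the Chinese Remainder Theorem guarantees exactly one residue class mod 510 satisfying both.
Write n = 11 + 51t and require 11 + 51t ≡ 8 (mod 10), i.e. 51t ≡ 7 (mod 10).
51 ≡ 1 (mod 10), so this reads 1t ≡ 7 (mod 10). So t ≡ 7 (mod 10).
Taking t = 7 gives n = 11 + 51·7 = 368.
Indeed 368 ≡ 11 (mod 51) and 368 ≡ 8 (mod 10).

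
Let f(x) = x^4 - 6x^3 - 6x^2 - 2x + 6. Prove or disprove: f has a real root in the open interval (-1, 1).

f(-1) = 9 and f(1) = -7, which have opposite signs.
As a polynomial, f is continuous on every closed interval.
By the Intermediate Value Theorem f must vanish at some point of (-1, 1).

Such a root exists.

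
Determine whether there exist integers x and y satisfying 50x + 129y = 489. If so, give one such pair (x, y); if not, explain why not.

x = 33, y = -9

50 and 129 are coprime, so 50x + 129y ranges over all of ℤ.
Euclidean algorithm: 129 = 2·50 + 29, 50 = 1·29 + 21, 29 = 1·21 + 8, 21 = 2·8 + 5, 8 = 1·5 + 3, 5 = 1·3 + 2, 3 = 1·2 + 1, 2 = 2·1 + 0.
Back-substituting, 1 = 3 − 1·2 = 3 − (5 − 1·3) = −5 + 2·3 = −5 + 2·(8 − 1·5) = 2·8 − 3·5 = 2·8 − 3·(21 − 2·8) = −3·21 + 8·8 = −3·21 + 8·(29 − 1·21) = 8·29 − 11·21 = 8·29 − 11·(50 − 1·29) = −11·50 + 19·29 = −11·50 + 19·(129 − 2·50) = 19·129 − 49·50; that is, 50·(-49) + 129·19 = 1.
Times 489: 50·(-23961) + 129·9291 = 489, so (-23961, 9291) solves it.
Shifting by a multiple of (129, −50) keeps it a solution: x = -23961 + 186·129 = 33, y = 9291 − 186·50 = -9.
Check: 50·33 + 129·(-9) = 1650 − 1161 = 489. ✓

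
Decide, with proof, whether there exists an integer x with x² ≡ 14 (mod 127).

127 is prime, so by Euler's criterion 14 is a square mod 127 iff 14^((127−1)/2) = 14^63 ≡ 1 (mod 127).
Repeated squaring mod 127: 14^2 = 196 ≡ 69; 14^4 ≡ 69² = 4761 ≡ 62; 14^8 ≡ 62² = 3844 ≡ 34; 14^16 ≡ 34² = 1156 ≡ 13; 14^32 ≡ 13² = 169 ≡ 42.
Since 63 = 32 + 16 + 8 + 4 + 2 + 1, 14^63 ≡ 42 · 13 · 34 · 62 · 69 · 14; multiplying out mod 127: 42·13 = 546 ≡ 38, then 38·34 = 1292 ≡ 22, then 22·62 = 1364 ≡ 94, then 94·69 = 6486 ≡ 9, then 9·14 = 126 ≡ 126. Thus 14^63 ≡ 126 ≡ −1 (mod 127).
The value −1 means 14 is a non-residue modulo 127, so x² ≡ 14 (mod 127) is impossible.

No such integer exists.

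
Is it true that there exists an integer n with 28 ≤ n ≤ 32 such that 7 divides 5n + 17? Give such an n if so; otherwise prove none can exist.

There is no such integer n in that range.

For n = 28, 29, …, 32 the values of 5n + 17 modulo 7 are 3, 1, 6, 4, 2 respectively.
Since 0 is absent from this list, 7 ∤ 5n + 17 for every n with 28 ≤ n ≤ 32.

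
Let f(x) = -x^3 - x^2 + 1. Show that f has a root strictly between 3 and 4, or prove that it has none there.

f(3) = -35 and f(4) = -79, both negative, so a sign-change argument is unavailable; we show f keeps this sign on the whole interval.
Shift to the endpoint 3: with x = 3 + u (0 < u < 1), one computes f(3 + u) = -u^3 - 10u^2 - 33u - 35.
The nonzero coefficients here are all negative, so for u > 0 every term is negative (or zero), and the constant term -35 is strictly negative.
So f is strictly negative on (3, 4); no root exists in the interval.

No.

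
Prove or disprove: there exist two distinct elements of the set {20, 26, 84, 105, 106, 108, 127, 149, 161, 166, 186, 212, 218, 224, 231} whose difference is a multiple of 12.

Yes: 20 and 212.

Both 20 and 212 leave remainder 8 on division by 12; their difference 192 = 16·12 is a multiple of 12.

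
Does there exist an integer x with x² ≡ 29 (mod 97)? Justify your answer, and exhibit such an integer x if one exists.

No, no such integer exists.

97 is prime, so by Euler's criterion 29 is a square mod 97 iff 29^((97−1)/2) = 29^48 ≡ 1 (mod 97).
Squaring successively (mod 97): 29^2 = 841 ≡ 65; 29^4 ≡ 65² = 4225 ≡ 54; 29^8 ≡ 54² = 2916 ≡ 6; 29^16 ≡ 6² = 36 ≡ 36; 29^32 ≡ 36² = 1296 ≡ 35.
Since 48 = 32 + 16, 29^48 ≡ 35 · 36; multiplying out mod 97: 35·36 = 1260 ≡ 96. Thus 29^48 ≡ 96 ≡ −1 (mod 97).
By Euler's criterion 29 is a quadratic non-residue mod 97: no x satisfies x² ≡ 29 (mod 97).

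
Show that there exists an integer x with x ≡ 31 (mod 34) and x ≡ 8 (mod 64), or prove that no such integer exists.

No such integer exists.

Reduce both congruences modulo 2, which divides 34 and 64: they say x ≡ 31 (mod 2) and x ≡ 8 (mod 2).
However 31 ≡ 1 and 8 ≡ 0 (mod 2), and 1 ≠ 0.
So no integer satisfies both congruences.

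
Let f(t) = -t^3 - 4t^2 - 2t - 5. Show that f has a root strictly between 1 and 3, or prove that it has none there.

f(1) = -12 and f(3) = -74, both negative, so a sign-change argument is unavailable; we show f keeps this sign on the whole interval.
Shift to the endpoint 1: with t = 1 + u (0 < u < 2), one computes f(1 + u) = -u^3 - 7u^2 - 13u - 12.
The nonzero coefficients here are all negative, so for u > 0 every term is negative (or zero), and the constant term -12 is strictly negative.
So f is strictly negative on (1, 3); no root exists in the interval.

No.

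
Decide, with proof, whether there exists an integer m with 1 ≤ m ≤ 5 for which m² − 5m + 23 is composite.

The values for m = 1, 2, …, 5 are 19, 17, 17, 19, 23, and each of these is prime.
So no value in the range makes the expression composite.

No such integer m in that range exists.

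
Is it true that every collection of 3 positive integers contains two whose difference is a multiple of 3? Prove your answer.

No; for instance {12, 13, 14} is a counterexample.

Try 3 consecutive integers, 12, 13, 14. Their remainders mod 3 are 0, 1, 2 — pairwise different, as any 3 ≤ 3 consecutive integers have distinct residues.
The differences between them range over 1, …, 2, none of which is divisible by 3.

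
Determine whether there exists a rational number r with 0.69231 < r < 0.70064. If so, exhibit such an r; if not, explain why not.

r = 7/10

Look for a denominator N such that an integer falls strictly between N·0.69231 and N·0.70064. N = 10 works: 10·0.69231 = 6.92310 < 7 < 7.00640 = 10·0.70064.
Dividing back, 0.69231 < 7/10 < 0.70064, and 7/10 is rational.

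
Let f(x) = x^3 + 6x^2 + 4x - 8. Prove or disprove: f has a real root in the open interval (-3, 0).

Such a root exists.

f(-3) = 7 and f(0) = -8, which have opposite signs.
Since f is a polynomial it is continuous on [-3, 0].
By the Intermediate Value Theorem f must vanish at some point of (-3, 0).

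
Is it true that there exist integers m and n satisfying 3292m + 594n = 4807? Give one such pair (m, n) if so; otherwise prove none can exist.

Any value of 3292m + 594n is a multiple of gcd(3292, 594) = 2.
But 4807 is not a multiple of 2 (it leaves remainder 1).
Therefore 3292m + 594n = 4807 has no solution in integers.

There are no such integers.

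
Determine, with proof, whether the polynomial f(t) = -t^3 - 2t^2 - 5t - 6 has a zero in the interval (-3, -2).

f(-3) = 18 and f(-2) = 4, both positive.
f'(t) = -3t^2 - 4t - 5 has discriminant (-4)² − 4·(-3)·(-5) = -44 < 0, so f' has no real roots and is negative for every real t.
So f is strictly decreasing; between -3 and -2 its values lie between f(-3) = 18 and f(-2) = 4, all positive. Therefore f has no root in (-3, -2).

No such root exists.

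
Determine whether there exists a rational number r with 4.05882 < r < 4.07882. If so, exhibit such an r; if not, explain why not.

Look for a denominator N such that an integer falls strictly between N·4.05882 and N·4.07882. N = 13 works: 13·4.05882 = 52.76466 < 53 < 53.02466 = 13·4.07882.
So r = 53/13 works: it is a ratio of integers, and dividing 13·4.05882 < 53 < 13·4.07882 through by 13 gives 4.05882 < 53/13 < 4.07882.

r = 53/13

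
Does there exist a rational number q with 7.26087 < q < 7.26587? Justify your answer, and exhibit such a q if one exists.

Multiplying by 19: 19·7.26087 = 137.95653 and 19·7.26587 = 138.05153, so the integer 138 lies strictly between them.
Dividing back, 7.26087 < 138/19 < 7.26587, and 138/19 is rational.

q = 138/19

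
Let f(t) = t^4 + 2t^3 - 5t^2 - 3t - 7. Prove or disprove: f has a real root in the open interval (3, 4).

f(3) = 74 and f(4) = 285, both positive, so a sign-change argument is unavailable; we show f keeps this sign on the whole interval.
Shift to the endpoint 3: with t = 3 + u (0 < u < 1), one computes f(3 + u) = u^4 + 14u^3 + 67u^2 + 129u + 74.
All 5 nonzero coefficients of this polynomial in u are positive; hence for u > 0 the value is a sum of positive terms (the constant 74 among them).
Therefore f(t) > 0 throughout (3, 4), and f has no zero there.

f has no root in that interval.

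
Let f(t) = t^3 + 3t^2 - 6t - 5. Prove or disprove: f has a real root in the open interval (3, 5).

No such root exists.

f(3) = 31 and f(5) = 165, both positive, so a sign-change argument is unavailable; we show f keeps this sign on the whole interval.
Substitute t = 3 + u, where 0 < u < 2 on the interval. Expanding, f(3 + u) = u^3 + 12u^2 + 39u + 31.
The nonzero coefficients here are all positive, so for u > 0 every term is positive (or zero), and the constant term 31 is strictly positive.
So f is strictly positive on (3, 5); no root exists in the interval.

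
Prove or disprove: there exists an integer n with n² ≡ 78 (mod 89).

n = 16 works: 16² = 256, and 256 − 78 = 178 = 2·89.

n = 16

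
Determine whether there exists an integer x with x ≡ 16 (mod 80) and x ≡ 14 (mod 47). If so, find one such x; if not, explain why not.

x = 2176

The moduli 80 and 47 are coprime, so by the Chinese Remainder Theorem a unique solution modulo 3760 exists.
Any solution of the first congruence is x = 16 + 80t; substituting into the second, 80t ≡ 14 − 16 ≡ 45 (mod 47).
80 ≡ 33 (mod 47), so this reads 33t ≡ 45 (mod 47). Invert 33 mod 47 by the Euclidean algorithm: 47 = 1·33 + 14, 33 = 2·14 + 5, 14 = 2·5 + 4, 5 = 1·4 + 1, 4 = 4·1 + 0; back-substituting, 1 = 5 − 1·4 = 5 − (14 − 2·5) = −14 + 3·5 = −14 + 3·(33 − 2·14) = 3·33 − 7·14 = 3·33 − 7·(47 − 1·33) = −7·47 + 10·33. Hence 33·10 ≡ 1, so 33⁻¹ ≡ 10 (mod 47).
Multiplying by 10: t ≡ 10·45 = 450 ≡ 27 (mod 47).
With t = 27: x = 16 + 80·27 = 2176.
Indeed 2176 ≡ 16 (mod 80) and 2176 ≡ 14 (mod 47).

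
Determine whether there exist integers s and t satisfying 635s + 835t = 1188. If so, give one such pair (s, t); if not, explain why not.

No such integers exist.

Both 635 and 835 are divisible by gcd(635, 835) = 5, hence so is any combination 635s + 835t.
But 1188 is not a multiple of 5 (it leaves remainder 3).
So the equation is unsolvable over ℤ.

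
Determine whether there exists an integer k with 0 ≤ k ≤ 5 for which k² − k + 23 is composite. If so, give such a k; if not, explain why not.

k = 4

At k = 4: 4² − 4 + 23 = 35 = 5·7, which is composite.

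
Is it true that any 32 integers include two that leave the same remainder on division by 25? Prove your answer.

Yes.

There are exactly 25 possible remainders on division by 25.
Since 32 > 25, two of the 32 integers must share a residue class by the pigeonhole principle; call them a and b.
That is, a and b leave the same remainder on division by 25, as claimed.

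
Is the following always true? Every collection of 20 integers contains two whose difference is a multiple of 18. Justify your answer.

Each integer lies in one of the 18 residue classes modulo 18.
Placing 20 integers into 18 classes, some class receives at least two — say a and b.
Equal remainders mean a − b ≡ 0 (mod 18), so 18 divides their difference.

Yes.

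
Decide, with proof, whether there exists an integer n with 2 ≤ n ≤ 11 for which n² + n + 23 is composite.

n = 3

At n = 3: 3² + 3 + 23 = 35 = 5·7, which is composite.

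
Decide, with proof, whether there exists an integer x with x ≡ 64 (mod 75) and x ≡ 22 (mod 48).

The moduli are not coprime: gcd(75, 48) = 3. Compatibility requires 3 ∣ (22 − 64) = -42, which holds, so solutions exist.
List candidates x ≡ 64 (mod 75): 64, 139, 214. Modulo 48 these are 16, 43, 22; 214 gives 22 as required.
Verify: 214 = 2·75 + 64 and 214 = 4·48 + 22. ✓

x = 214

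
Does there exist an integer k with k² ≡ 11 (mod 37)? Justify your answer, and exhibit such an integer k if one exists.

k = 14 works: 14² = 196, and 196 − 11 = 185 = 5·37.

k = 14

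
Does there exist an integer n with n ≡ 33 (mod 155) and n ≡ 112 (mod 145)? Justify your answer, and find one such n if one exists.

No such integer exists.

Both moduli are multiples of 5 = gcd(155, 145), so any solution would satisfy n ≡ 33 and n ≡ 112 modulo 5 simultaneously.
But 33 mod 5 = 3 while 112 mod 5 = 2, a contradiction.
Therefore no such n exists.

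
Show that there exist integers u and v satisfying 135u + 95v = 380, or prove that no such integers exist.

Every value of 135u + 95v is a multiple of gcd(135, 95) = 5; since 5 ∣ 380, solutions exist.
Dividing through by 5 reduces the equation to 27u + 19v = 76.
Dividing repeatedly: 27 = 1·19 + 8, 19 = 2·8 + 3, 8 = 2·3 + 2, 3 = 1·2 + 1, 2 = 2·1 + 0.
Unwinding: 1 = 3 − 1·2 = 3 − (8 − 2·3) = −8 + 3·3 = −8 + 3·(19 − 2·8) = 3·19 − 7·8 = 3·19 − 7·(27 − 1·19) = −7·27 + 10·19, i.e. 27·(-7) + 19·10 = 1.
Times 76: 27·(-532) + 19·760 = 76, so (-532, 760) solves it.
Adding 28·19 to u and subtracting 28·27 from v gives the tidier solution (0, 4).
Indeed 135·0 + 95·4 = 0 + 380 = 380.

u = 0, v = 4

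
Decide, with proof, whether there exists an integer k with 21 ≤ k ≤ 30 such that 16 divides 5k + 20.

k = 28 works, since 5·28 + 20 = 160 = 10·16.

k = 28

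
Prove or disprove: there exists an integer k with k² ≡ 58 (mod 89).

No such integer exists.

89 is prime, so by Euler's criterion 58 is a square mod 89 iff 58^((89−1)/2) = 58^44 ≡ 1 (mod 89).
Repeated squaring mod 89: 58^2 = 3364 ≡ 71; 58^4 ≡ 71² = 5041 ≡ 57; 58^8 ≡ 57² = 3249 ≡ 45; 58^16 ≡ 45² = 2025 ≡ 67; 58^32 ≡ 67² = 4489 ≡ 39.
Since 44 = 32 + 8 + 4, 58^44 ≡ 39 · 45 · 57; multiplying out mod 89: 39·45 = 1755 ≡ 64, then 64·57 = 3648 ≡ 88. Thus 58^44 ≡ 88 ≡ −1 (mod 89).
The value −1 means 58 is a non-residue modulo 89, so k² ≡ 58 (mod 89) is impossible.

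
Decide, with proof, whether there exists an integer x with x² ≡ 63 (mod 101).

101 is prime, so by Euler's criterion 63 is a square mod 101 iff 63^((101−1)/2) = 63^50 ≡ 1 (mod 101).
Squaring successively (mod 101): 63^2 = 3969 ≡ 30; 63^4 ≡ 30² = 900 ≡ 92; 63^8 ≡ 92² = 8464 ≡ 81; 63^16 ≡ 81² = 6561 ≡ 97; 63^32 ≡ 97² = 9409 ≡ 16.
Since 50 = 32 + 16 + 2, 63^50 ≡ 16 · 97 · 30; multiplying out mod 101: 16·97 = 1552 ≡ 37, then 37·30 = 1110 ≡ 100. Thus 63^50 ≡ 100 ≡ −1 (mod 101).
The value −1 means 63 is a non-residue modulo 101, so x² ≡ 63 (mod 101) is impossible.

No, no such integer exists.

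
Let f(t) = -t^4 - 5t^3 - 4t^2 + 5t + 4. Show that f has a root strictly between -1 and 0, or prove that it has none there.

Yes, f has a root in the interval.

f(-1) = -1 and f(0) = 4, which have opposite signs.
f is continuous everywhere (it is a polynomial), in particular on [-1, 0].
By the Intermediate Value Theorem f must vanish at some point of (-1, 0).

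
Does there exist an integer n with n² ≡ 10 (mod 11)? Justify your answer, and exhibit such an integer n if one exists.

Squares mod 11 repeat after n = 5 (as (−n)² = n²); for n = 0..5 they are 0, 1, 4, 9, 5, 3.
So the quadratic residues mod 11 are {0, 1, 3, 4, 5, 9}, and 10 is not among them.
Hence no integer n has n² ≡ 10 (mod 11).

No such integer exists.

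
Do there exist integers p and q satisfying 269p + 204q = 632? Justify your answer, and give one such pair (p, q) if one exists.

269 and 204 are coprime, so 269p + 204q ranges over all of ℤ.
Euclidean algorithm: 269 = 1·204 + 65, 204 = 3·65 + 9, 65 = 7·9 + 2, 9 = 4·2 + 1, 2 = 2·1 + 0.
Unwinding: 1 = 9 − 4·2 = 9 − 4·(65 − 7·9) = −4·65 + 29·9 = −4·65 + 29·(204 − 3·65) = 29·204 − 91·65 = 29·204 − 91·(269 − 1·204) = −91·269 + 120·204, i.e. 269·(-91) + 204·120 = 1.
Scaling by 632 gives the particular solution (p, q) = (-57512, 75840).
Shifting by a multiple of (204, −269) keeps it a solution: p = -57512 + 282·204 = 16, q = 75840 − 282·269 = -18.
Check: 269·16 + 204·(-18) = 4304 − 3672 = 632. ✓

p = 16, q = -18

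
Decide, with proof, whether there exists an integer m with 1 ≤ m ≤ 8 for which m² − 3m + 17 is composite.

m = 8

At m = 8: 8² − 3·8 + 17 = 57 = 3·19, which is composite.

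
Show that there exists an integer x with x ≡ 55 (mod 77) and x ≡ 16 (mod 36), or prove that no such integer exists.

The moduli 77 and 36 are coprime, so by the Chinese Remainder Theorem a unique solution modulo 2772 exists.
Any solution of the first congruence is x = 55 + 77t; substituting into the second, 77t ≡ 16 − 55 ≡ 33 (mod 36).
77 ≡ 5 (mod 36), so this reads 5t ≡ 33 (mod 36). To invert 5 modulo 36: 36 = 7·5 + 1, 5 = 5·1 + 0, and unwinding, 1 = 36 − 7·5. Thus 5⁻¹ ≡ -7 ≡ 29 (mod 36).
Multiplying by 29: t ≡ 29·33 = 957 ≡ 21 (mod 36).
With t = 21: x = 55 + 77·21 = 1672.
Verify: 1672 = 21·77 + 55 and 1672 = 46·36 + 16. ✓

x = 1672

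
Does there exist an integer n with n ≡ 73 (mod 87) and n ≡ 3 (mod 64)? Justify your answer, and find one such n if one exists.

The moduli 87 and 64 are coprime, so by the Chinese Remainder Theorem a unique solution modulo 5568 exists.
Write n = 73 + 87t and require 73 + 87t ≡ 3 (mod 64), i.e. 87t ≡ 58 (mod 64).
87 ≡ 23 (mod 64), so this reads 23t ≡ 58 (mod 64). To invert 23 modulo 64: 64 = 2·23 + 18, 23 = 1·18 + 5, 18 = 3·5 + 3, 5 = 1·3 + 2, 3 = 1·2 + 1, 2 = 2·1 + 0, and unwinding, 1 = 3 − 1·2 = 3 − (5 − 1·3) = −5 + 2·3 = −5 + 2·(18 − 3·5) = 2·18 − 7·5 = 2·18 − 7·(23 − 1·18) = −7·23 + 9·18 = −7·23 + 9·(64 − 2·23) = 9·64 − 25·23. Thus 23⁻¹ ≡ -25 ≡ 39 (mod 64).
Multiplying by 39: t ≡ 39·58 = 2262 ≡ 22 (mod 64).
Taking t = 22 gives n = 73 + 87·22 = 1987.
Check: 1987 mod 87 = 73, 1987 mod 64 = 3. ✓

n = 1987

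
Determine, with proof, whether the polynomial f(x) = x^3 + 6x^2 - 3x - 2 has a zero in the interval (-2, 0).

f(-2) = 20 and f(0) = -2, which have opposite signs.
As a polynomial, f is continuous on every closed interval.
By the Intermediate Value Theorem f must vanish at some point of (-2, 0).

Yes, f has a root in the interval.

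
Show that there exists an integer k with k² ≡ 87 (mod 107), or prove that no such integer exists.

k = 80 works: 80² = 6400, and 6400 − 87 = 6313 = 59·107.

k = 80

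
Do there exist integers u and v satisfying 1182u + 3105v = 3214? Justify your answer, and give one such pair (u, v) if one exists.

There are no such integers.

Both 1182 and 3105 are divisible by gcd(1182, 3105) = 3, hence so is any combination 1182u + 3105v.
But 3214 = 3·1071 + 1, so 3 ∤ 3214.
Hence no integers u, v satisfy the equation.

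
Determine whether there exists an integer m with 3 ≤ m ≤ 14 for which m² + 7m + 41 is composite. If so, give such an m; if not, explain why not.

At m = 4: 4² + 7·4 + 41 = 85 = 5·17, which is composite.

m = 4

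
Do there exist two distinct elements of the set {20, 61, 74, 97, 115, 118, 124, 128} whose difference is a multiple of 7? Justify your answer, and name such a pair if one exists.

Reduce each element mod 7: 20↦6, 61↦5, 74↦4, 97↦6, 115↦3, 118↦6, 124↦5, 128↦2. The residue 6 repeats (at 20 and 97), and 97 − 20 = 77 = 11·7.

The pair (20, 97) works.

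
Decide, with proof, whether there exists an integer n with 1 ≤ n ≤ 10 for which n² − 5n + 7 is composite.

n = 7

At n = 7: 7² − 5·7 + 7 = 21 = 3·7, which is composite.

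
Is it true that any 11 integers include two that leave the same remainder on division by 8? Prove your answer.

Yes.

Each integer lies in one of the 8 residue classes modulo 8.
With 11 integers and only 8 classes, the pigeonhole principle forces two of them, say a and b, into the same class.
So a and b have equal remainders mod 8, which is exactly what was to be shown.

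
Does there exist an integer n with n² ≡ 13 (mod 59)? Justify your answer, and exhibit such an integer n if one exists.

No such integer exists.

Apply Euler's criterion with the prime 59: 13 is a quadratic residue iff 13^29 ≡ 1 (mod 59), and a non-residue iff it is ≡ −1.
Repeated squaring mod 59: 13^2 = 169 ≡ 51; 13^4 ≡ 51² = 2601 ≡ 5; 13^8 ≡ 5² = 25 ≡ 25; 13^16 ≡ 25² = 625 ≡ 35.
Since 29 = 16 + 8 + 4 + 1, 13^29 ≡ 35 · 25 · 5 · 13; multiplying out mod 59: 35·25 = 875 ≡ 49, then 49·5 = 245 ≡ 9, then 9·13 = 117 ≡ 58. Thus 13^29 ≡ 58 ≡ −1 (mod 59).
By Euler's criterion 13 is a quadratic non-residue mod 59: no n satisfies n² ≡ 13 (mod 59).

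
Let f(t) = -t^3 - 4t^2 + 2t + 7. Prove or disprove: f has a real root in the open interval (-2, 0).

Such a root exists.

f(-2) = -5 and f(0) = 7, which have opposite signs.
Since f is a polynomial it is continuous on [-2, 0].
By the Intermediate Value Theorem f must vanish at some point of (-2, 0).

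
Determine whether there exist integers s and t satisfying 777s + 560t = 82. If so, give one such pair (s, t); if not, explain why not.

Any value of 777s + 560t is a multiple of gcd(777, 560) = 7.
However 82 leaves remainder 5 on division by 7.
So the equation is unsolvable over ℤ.

No such integers exist.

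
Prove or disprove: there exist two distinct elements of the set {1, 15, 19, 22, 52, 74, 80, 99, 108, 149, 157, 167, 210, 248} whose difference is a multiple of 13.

Both 1 and 157 leave remainder 1 on division by 13; their difference 156 = 12·13 is a multiple of 13.

1 and 157 are such a pair.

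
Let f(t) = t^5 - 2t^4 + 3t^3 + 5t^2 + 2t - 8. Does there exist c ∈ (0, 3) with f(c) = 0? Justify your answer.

f(0) = -8 and f(3) = 205, which have opposite signs.
As a polynomial, f is continuous on every closed interval.
By the Intermediate Value Theorem f must vanish at some point of (0, 3).

Such a root exists.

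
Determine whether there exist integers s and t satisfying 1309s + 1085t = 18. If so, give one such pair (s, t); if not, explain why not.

Both 1309 and 1085 are divisible by gcd(1309, 1085) = 7, hence so is any combination 1309s + 1085t.
However 18 leaves remainder 4 on division by 7.
So the equation is unsolvable over ℤ.

There are no such integers.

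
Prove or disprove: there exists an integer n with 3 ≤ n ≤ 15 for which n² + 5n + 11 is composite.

At n = 6: 6² + 5·6 + 11 = 77 = 7·11, which is composite.

n = 6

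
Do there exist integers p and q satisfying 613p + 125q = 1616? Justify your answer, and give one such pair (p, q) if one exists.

p = 32, q = -144

613 and 125 are coprime, so 613p + 125q ranges over all of ℤ.
Dividing repeatedly: 613 = 4·125 + 113, 125 = 1·113 + 12, 113 = 9·12 + 5, 12 = 2·5 + 2, 5 = 2·2 + 1, 2 = 2·1 + 0.
Back-substituting, 1 = 5 − 2·2 = 5 − 2·(12 − 2·5) = −2·12 + 5·5 = −2·12 + 5·(113 − 9·12) = 5·113 − 47·12 = 5·113 − 47·(125 − 1·113) = −47·125 + 52·113 = −47·125 + 52·(613 − 4·125) = 52·613 − 255·125; that is, 613·52 + 125·(-255) = 1.
Scaling by 1616 gives the particular solution (p, q) = (84032, -412080).
The general solution is p = 84032 + 125k, q = -412080 − 613k; taking k = -672 gives the smaller pair p = 32, q = -144.
Indeed 613·32 + 125·(-144) = 19616 − 18000 = 1616.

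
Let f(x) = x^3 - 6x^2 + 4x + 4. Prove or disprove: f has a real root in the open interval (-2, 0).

f(-2) = -36 and f(0) = 4, which have opposite signs.
Since f is a polynomial it is continuous on [-2, 0].
By the Intermediate Value Theorem f must vanish at some point of (-2, 0).

Yes, f has a root in the interval.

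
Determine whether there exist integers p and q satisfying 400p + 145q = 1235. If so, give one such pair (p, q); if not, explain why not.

p = 2, q = 3

Since gcd(400, 145) = 5 and 1235 = 5·247, Bézout's identity guarantees a solution.
Dividing through by 5 reduces the equation to 80p + 29q = 247.
Euclidean algorithm: 80 = 2·29 + 22, 29 = 1·22 + 7, 22 = 3·7 + 1, 7 = 7·1 + 0.
Unwinding: 1 = 22 − 3·7 = 22 − 3·(29 − 1·22) = −3·29 + 4·22 = −3·29 + 4·(80 − 2·29) = 4·80 − 11·29, i.e. 80·4 + 29·(-11) = 1.
Times 247: 80·988 + 29·(-2717) = 247, so (988, -2717) solves it.
The general solution is p = 988 + 29k, q = -2717 − 80k; taking k = -34 gives the smaller pair p = 2, q = 3.
Indeed 400·2 + 145·3 = 800 + 435 = 1235.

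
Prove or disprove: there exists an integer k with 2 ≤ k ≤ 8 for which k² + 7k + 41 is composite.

k = 8

At k = 8: 8² + 7·8 + 41 = 161 = 7·23, which is composite.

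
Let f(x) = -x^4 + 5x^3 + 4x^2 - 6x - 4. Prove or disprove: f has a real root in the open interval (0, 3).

f(0) = -4 and f(3) = 68, which have opposite signs.
f is continuous everywhere (it is a polynomial), in particular on [0, 3].
By the Intermediate Value Theorem, f takes the value 0 somewhere in the open interval.

Such a root exists.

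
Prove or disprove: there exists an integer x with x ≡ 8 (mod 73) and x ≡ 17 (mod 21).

The moduli 73 and 21 are coprime, so by the Chinese Remainder Theorem a unique solution modulo 1533 exists.
Any solution of the first congruence is x = 8 + 73t; substituting into the second, 73t ≡ 17 − 8 ≡ 9 (mod 21).
73 ≡ 10 (mod 21), so this reads 10t ≡ 9 (mod 21). To invert 10 modulo 21: 21 = 2·10 + 1, 10 = 10·1 + 0, and unwinding, 1 = 21 − 2·10. Thus 10⁻¹ ≡ -2 ≡ 19 (mod 21).
Therefore t ≡ 19·9 = 171 ≡ 3 (mod 21).
With t = 3: x = 8 + 73·3 = 227.
Check: 227 mod 73 = 8, 227 mod 21 = 17. ✓

x = 227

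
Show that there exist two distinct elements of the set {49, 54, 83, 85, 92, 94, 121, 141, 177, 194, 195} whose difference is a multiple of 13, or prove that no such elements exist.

There is no such pair.

Reduce each element modulo 13: 49↦10, 54↦2, 83↦5, 85↦7, 92↦1, 94↦3, 121↦4, 141↦11, 177↦8, 194↦12, 195↦0.
These 11 residues are pairwise different, hence no difference of two elements is divisible by 13.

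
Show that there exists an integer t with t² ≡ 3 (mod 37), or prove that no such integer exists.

t = 22

Take t = 22. Then 22² = 484 = 13·37 + 3, so 22² ≡ 3 (mod 37).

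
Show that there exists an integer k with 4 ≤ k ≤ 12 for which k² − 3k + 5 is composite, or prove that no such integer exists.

k = 4

At k = 4: 4² − 3·4 + 5 = 9 = 3·3, which is composite.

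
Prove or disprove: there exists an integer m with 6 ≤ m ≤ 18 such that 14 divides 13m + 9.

m = 9

For m = 6, 7, 8 the values 87, 100, 113 are not multiples of 14. At m = 9 we get 13·9 + 9 = 126, and 126 = 14·9.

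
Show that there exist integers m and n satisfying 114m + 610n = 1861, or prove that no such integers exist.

No, no such integers exist.

gcd(114, 610) = 2, so every integer of the form 114m + 610n is a multiple of 2.
However 1861 leaves remainder 1 on division by 2.
Hence no integers m, n satisfy the equation.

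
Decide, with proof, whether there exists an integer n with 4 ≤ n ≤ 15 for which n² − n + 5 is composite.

n = 11

At n = 11: 11² − 11 + 5 = 115 = 5·23, which is composite.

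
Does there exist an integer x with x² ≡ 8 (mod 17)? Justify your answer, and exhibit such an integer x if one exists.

x = 12 works: 12² = 144, and 144 − 8 = 136 = 8·17.

x = 12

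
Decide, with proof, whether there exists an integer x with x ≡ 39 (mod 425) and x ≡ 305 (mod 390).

There is no such integer.

Both moduli are multiples of 5 = gcd(425, 390), so any solution would satisfy x ≡ 39 and x ≡ 305 modulo 5 simultaneously.
These are incompatible: 39 − 305 = -266 is not divisible by 5.
Therefore no such x exists.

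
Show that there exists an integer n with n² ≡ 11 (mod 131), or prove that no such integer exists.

n = 50

Take n = 50. Then 50² = 2500 = 19·131 + 11, so 50² ≡ 11 (mod 131).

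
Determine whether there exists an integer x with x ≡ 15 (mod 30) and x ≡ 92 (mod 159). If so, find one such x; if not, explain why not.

No, no such integer exists.

gcd(30, 159) = 3. If x ≡ 15 (mod 30) and x ≡ 92 (mod 159), then x ≡ 15 (mod 3) and x ≡ 92 (mod 3).
These are incompatible: 15 − 92 = -77 is not divisible by 3.
Therefore no such x exists.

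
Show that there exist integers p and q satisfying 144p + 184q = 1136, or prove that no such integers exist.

Since gcd(144, 184) = 8 and 1136 = 8·142, Bézout's identity guarantees a solution.
Dividing through by 8 reduces the equation to 18p + 23q = 142.
Dividing repeatedly: 23 = 1·18 + 5, 18 = 3·5 + 3, 5 = 1·3 + 2, 3 = 1·2 + 1, 2 = 2·1 + 0.
Working back up the chain: 1 = 3 − 1·2 = 3 − (5 − 1·3) = −5 + 2·3 = −5 + 2·(18 − 3·5) = 2·18 − 7·5 = 2·18 − 7·(23 − 1·18) = −7·23 + 9·18. So 18·9 + 23·(-7) = 1.
Multiplying through by 142: p = 9·142 = 1278, q = (-7)·142 = -994 is a solution.
Shifting by a multiple of (23, −18) keeps it a solution: p = 1278 − 55·23 = 13, q = -994 + 55·18 = -4.
Indeed 144·13 + 184·(-4) = 1872 − 736 = 1136.

p = 13, q = -4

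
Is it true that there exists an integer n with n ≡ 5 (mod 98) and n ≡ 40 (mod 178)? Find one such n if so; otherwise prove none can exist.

No, no such integer exists.

gcd(98, 178) = 2. If n ≡ 5 (mod 98) and n ≡ 40 (mod 178), then n ≡ 5 (mod 2) and n ≡ 40 (mod 2).
However 5 ≡ 1 and 40 ≡ 0 (mod 2), and 1 ≠ 0.
Hence the system has no solution.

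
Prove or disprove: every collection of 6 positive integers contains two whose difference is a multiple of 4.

True.

Partition the integers by their residue mod 4; there are 4 classes.
Placing 6 integers into 4 classes, some class receives at least two — say a and b.
Their difference a − b is then a multiple of 4.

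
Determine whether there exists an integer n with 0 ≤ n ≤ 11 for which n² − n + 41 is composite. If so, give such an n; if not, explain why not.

The values for n = 0, 1, …, 11 are 41, 41, 43, 47, 53, 61, 71, 83, 97, 113, 131, 151, and each of these is prime.
So no value in the range makes the expression composite.

No such integer n in that range exists.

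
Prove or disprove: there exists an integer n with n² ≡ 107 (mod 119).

No, no such integer exists.

Work modulo the divisor 17 of 119. If n² ≡ 107 (mod 119) then n² ≡ 5 (mod 17).
Computing n² mod 17 for n = 0, 1, …, 8 (enough, by the symmetry n ↦ 17 − n) gives 0, 1, 4, 9, 16, 8, 2, 15, 13.
The set of squares mod 17 is therefore {0, 1, 2, 4, 8, 9, 13, 15, 16}, which does not contain 5.
Therefore n² ≡ 107 (mod 119) has no solution.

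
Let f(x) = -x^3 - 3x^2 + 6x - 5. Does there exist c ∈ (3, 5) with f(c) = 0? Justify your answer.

No such root exists.

f(3) = -41 and f(5) = -175, both negative, so a sign-change argument is unavailable; we show f keeps this sign on the whole interval.
Substitute x = 3 + u, where 0 < u < 2 on the interval. Expanding, f(3 + u) = -u^3 - 12u^2 - 39u - 41.
The nonzero coefficients here are all negative, so for u > 0 every term is negative (or zero), and the constant term -41 is strictly negative.
So f is strictly negative on (3, 5); no root exists in the interval.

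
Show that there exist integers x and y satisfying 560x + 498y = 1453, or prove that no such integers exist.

No, no such integers exist.

Both 560 and 498 are divisible by gcd(560, 498) = 2, hence so is any combination 560x + 498y.
However 1453 leaves remainder 1 on division by 2.
So the equation is unsolvable over ℤ.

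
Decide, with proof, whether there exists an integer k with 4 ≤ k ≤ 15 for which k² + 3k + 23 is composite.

At k = 12: 12² + 3·12 + 23 = 203 = 7·29, which is composite.

k = 12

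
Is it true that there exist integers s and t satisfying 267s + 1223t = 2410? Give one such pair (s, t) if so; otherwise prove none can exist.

s = 1003, t = -217

267 and 1223 are coprime, so 267s + 1223t ranges over all of ℤ.
Run the Euclidean algorithm on 1223 and 267: 1223 = 4·267 + 155, 267 = 1·155 + 112, 155 = 1·112 + 43, 112 = 2·43 + 26, 43 = 1·26 + 17, 26 = 1·17 + 9, 17 = 1·9 + 8, 9 = 1·8 + 1, 8 = 8·1 + 0.
Working back up the chain: 1 = 9 − 1·8 = 9 − (17 − 1·9) = −17 + 2·9 = −17 + 2·(26 − 1·17) = 2·26 − 3·17 = 2·26 − 3·(43 − 1·26) = −3·43 + 5·26 = −3·43 + 5·(112 − 2·43) = 5·112 − 13·43 = 5·112 − 13·(155 − 1·112) = −13·155 + 18·112 = −13·155 + 18·(267 − 1·155) = 18·267 − 31·155 = 18·267 − 31·(1223 − 4·267) = −31·1223 + 142·267. So 267·142 + 1223·(-31) = 1.
Scaling by 2410 gives the particular solution (s, t) = (342220, -74710).
Subtracting 279·1223 from s and adding 279·267 to t gives the tidier solution (1003, -217).
Check: 267·1003 + 1223·(-217) = 267801 − 265391 = 2410. ✓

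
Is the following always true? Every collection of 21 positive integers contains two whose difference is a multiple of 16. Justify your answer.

Partition the integers by their residue mod 16; there are 16 classes.
Since 21 > 16, two of the 21 integers must share a residue class by the pigeonhole principle; call them a and b.
Then a ≡ b (mod 16), i.e. 16 ∣ (a − b).

Yes.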